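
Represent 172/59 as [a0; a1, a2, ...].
[2; 1, 10, 1, 4]

Euclidean algorithm steps:
172 = 2 × 59 + 54
59 = 1 × 54 + 5
54 = 10 × 5 + 4
5 = 1 × 4 + 1
4 = 4 × 1 + 0
Continued fraction: [2; 1, 10, 1, 4]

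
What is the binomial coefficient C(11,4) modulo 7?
1

Using Lucas' theorem:
Write n=11 and k=4 in base 7:
n in base 7: [1, 4]
k in base 7: [0, 4]
C(11,4) mod 7 = ∏ C(n_i, k_i) mod 7
Digit binomials (mod 7): C(1,0) = 1; C(4,4) = 1
Product: 1 × 1 = 1 ≡ 1 (mod 7)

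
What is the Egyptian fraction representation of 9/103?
1/12 + 1/248 + 1/76632

Greedy algorithm:
9/103: ceiling(103/9) = 12, use 1/12
5/1236: ceiling(1236/5) = 248, use 1/248
1/76632: ceiling(76632/1) = 76632, use 1/76632
Result: 9/103 = 1/12 + 1/248 + 1/76632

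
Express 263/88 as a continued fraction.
[2; 1, 87]

Euclidean algorithm steps:
263 = 2 × 88 + 87
88 = 1 × 87 + 1
87 = 87 × 1 + 0
Continued fraction: [2; 1, 87]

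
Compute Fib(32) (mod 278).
179

Matrix identity: Q^n = [[F_(n+1), F_n], [F_n, F_(n-1)]] with Q = [[1,1],[1,0]].
n = 32 = 100000₂. Square-and-multiply, entries mod 278:
Q^1 = [[1,1],[1,0]]
Q^2 = (Q^1)² = [[2,1],[1,1]]
Q^4 = (Q^2)² = [[5,3],[3,2]]
Q^8 = (Q^4)² = [[34,21],[21,13]]
Q^16 = (Q^8)² = [[207,153],[153,54]]
Q^32 = (Q^16)² = [[94,179],[179,193]]
F_32 mod 278 = Q^32[0][1] = 179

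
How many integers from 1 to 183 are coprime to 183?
120

183 = 3 × 61
φ(n) = n × ∏(1 - 1/p) for each prime p dividing n
φ(183) = 183 × (1 - 1/3) × (1 - 1/61) = 120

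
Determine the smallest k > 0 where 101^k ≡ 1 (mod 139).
138

139 is prime, so ord(101) divides φ(139) = 138.
Divisors of 138: 1, 2, 3, 6, 23, 46, 69, 138.
Repeated squaring: 101^1 ≡ 101, 101^2 ≡ 54, 101^4 ≡ 136, 101^8 ≡ 9, 101^16 ≡ 81, 101^32 ≡ 28, 101^64 ≡ 89, 101^128 ≡ 137 (mod 139).
Test 101^d mod 139 for each divisor d in increasing order:
101^1 ≡ 101
101^2 ≡ 54
101^3 = 101^2·101^1 ≡ 33
101^6 = 101^4·101^2 ≡ 116
101^23 = 101^16·101^4·101^2·101^1 ≡ 43
101^46 = 101^32·101^8·101^4·101^2 ≡ 42
101^69 = 101^64·101^4·101^1 ≡ 138
101^138 = 101^128·101^8·101^2 ≡ 1  ← first divisor giving 1
The order is 138.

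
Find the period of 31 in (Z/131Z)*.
130

131 is prime, so ord(31) divides φ(131) = 130.
Divisors of 130: 1, 2, 5, 10, 13, 26, 65, 130.
Repeated squaring: 31^1 ≡ 31, 31^2 ≡ 44, 31^4 ≡ 102, 31^8 ≡ 55, 31^16 ≡ 12, 31^32 ≡ 13, 31^64 ≡ 38, 31^128 ≡ 3 (mod 131).
Test 31^d mod 131 for each divisor d in increasing order:
31^1 ≡ 31
31^2 ≡ 44
31^5 = 31^4·31^1 ≡ 18
31^10 = 31^8·31^2 ≡ 62
31^13 = 31^8·31^4·31^1 ≡ 73
31^26 = 31^16·31^8·31^2 ≡ 89
31^65 = 31^64·31^1 ≡ 130
31^130 = 31^128·31^2 ≡ 1  ← first divisor giving 1
The order is 130.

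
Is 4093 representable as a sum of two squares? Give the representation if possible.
27² + 58² (a=27, b=58)

Factorization: 4093 = 4093
By Fermat: n is sum of two squares iff every prime p ≡ 3 (mod 4) appears to even power.
All primes ≡ 3 (mod 4) appear to even power.
Search a = 0, 1, 2, … for 4093 - a² a perfect square: first hit at a = 27: 4093 - 729 = 3364 = 58².
4093 = 27² + 58² = 729 + 3364 ✓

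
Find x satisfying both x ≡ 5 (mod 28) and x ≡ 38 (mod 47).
649

Using Chinese Remainder Theorem:
M = 28 × 47 = 1316
M1 = 47, M2 = 28
y1 = 47^(-1) mod 28 = 3
y2 = 28^(-1) mod 47 = 42
x = (5×47×3 + 38×28×42) mod 1316 = 649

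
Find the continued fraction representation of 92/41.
[2; 4, 10]

Euclidean algorithm steps:
92 = 2 × 41 + 10
41 = 4 × 10 + 1
10 = 10 × 1 + 0
Continued fraction: [2; 4, 10]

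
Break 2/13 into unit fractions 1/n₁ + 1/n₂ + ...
1/7 + 1/91

Greedy algorithm:
2/13: ceiling(13/2) = 7, use 1/7
1/91: ceiling(91/1) = 91, use 1/91
Result: 2/13 = 1/7 + 1/91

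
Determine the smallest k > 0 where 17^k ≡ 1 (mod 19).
9

19 is prime, so ord(17) divides φ(19) = 18.
Divisors of 18: 1, 2, 3, 6, 9, 18.
Repeated squaring: 17^1 ≡ 17, 17^2 ≡ 4, 17^4 ≡ 16, 17^8 ≡ 9, 17^16 ≡ 5 (mod 19).
Test 17^d mod 19 for each divisor d in increasing order:
17^1 ≡ 17
17^2 ≡ 4
17^3 = 17^2·17^1 ≡ 11
17^6 = 17^4·17^2 ≡ 7
17^9 = 17^8·17^1 ≡ 1  ← first divisor giving 1
The order is 9.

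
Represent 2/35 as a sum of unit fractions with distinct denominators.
1/18 + 1/630

Greedy algorithm:
2/35: ceiling(35/2) = 18, use 1/18
1/630: ceiling(630/1) = 630, use 1/630
Result: 2/35 = 1/18 + 1/630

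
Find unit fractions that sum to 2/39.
1/20 + 1/780

Greedy algorithm:
2/39: ceiling(39/2) = 20, use 1/20
1/780: ceiling(780/1) = 780, use 1/780
Result: 2/39 = 1/20 + 1/780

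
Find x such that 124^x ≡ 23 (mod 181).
13

Baby-step giant-step with step n = ⌈√181⌉ = 14.
Baby steps 124^j mod 181 (j:value) for j=0..13: 0:1, 1:124, 2:172, 3:151, 4:81, 5:89, 6:176, 7:104, 8:45, 9:150, 10:138, 11:98, 12:25, 13:23.
h = 23 is already in the table at j=13, so x = 13.
Check: 124^13 ≡ 23 (mod 181).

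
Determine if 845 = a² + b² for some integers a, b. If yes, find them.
2² + 29² (a=2, b=29)

Factorization: 845 = 5 × 13^2
By Fermat: n is sum of two squares iff every prime p ≡ 3 (mod 4) appears to even power.
All primes ≡ 3 (mod 4) appear to even power.
Search a = 0, 1, 2, … for 845 - a² a perfect square: first hit at a = 2: 845 - 4 = 841 = 29².
845 = 2² + 29² = 4 + 841 ✓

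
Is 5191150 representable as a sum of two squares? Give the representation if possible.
Not possible

Factorization: 5191150 = 2 × 5^2 × 47^3
By Fermat: n is sum of two squares iff every prime p ≡ 3 (mod 4) appears to even power.
Prime(s) ≡ 3 (mod 4) with odd exponent: [(47, 3)]
Therefore 5191150 cannot be expressed as a² + b².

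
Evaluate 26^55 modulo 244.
212

Repeated squaring. Binary of 55 = 110111.
26^1 ≡ 26 (mod 244); 26^2 ≡ 188 (mod 244); 26^4 ≡ 208 (mod 244); 26^8 ≡ 76 (mod 244); 26^16 ≡ 164 (mod 244); 26^32 ≡ 56 (mod 244)
26^55 = 26^1 × 26^2 × 26^4 × 26^16 × 26^32 ≡ 212 (mod 244)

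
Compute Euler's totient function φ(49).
42

49 = 7^2
φ(n) = n × ∏(1 - 1/p) for each prime p dividing n
φ(49) = 49 × (1 - 1/7) = 42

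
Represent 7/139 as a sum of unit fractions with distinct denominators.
1/20 + 1/2780

Greedy algorithm:
7/139: ceiling(139/7) = 20, use 1/20
1/2780: ceiling(2780/1) = 2780, use 1/2780
Result: 7/139 = 1/20 + 1/2780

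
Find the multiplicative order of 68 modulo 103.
51

103 is prime, so ord(68) divides φ(103) = 102.
Divisors of 102: 1, 2, 3, 6, 17, 34, 51, 102.
Repeated squaring: 68^1 ≡ 68, 68^2 ≡ 92, 68^4 ≡ 18, 68^8 ≡ 15, 68^16 ≡ 19, 68^32 ≡ 52, 68^64 ≡ 26 (mod 103).
Test 68^d mod 103 for each divisor d in increasing order:
68^1 ≡ 68
68^2 ≡ 92
68^3 = 68^2·68^1 ≡ 76
68^6 = 68^4·68^2 ≡ 8
68^17 = 68^16·68^1 ≡ 56
68^34 = 68^32·68^2 ≡ 46
68^51 = 68^32·68^16·68^2·68^1 ≡ 1  ← first divisor giving 1
The order is 51.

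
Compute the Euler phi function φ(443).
442

443 = 443
φ(n) = n × ∏(1 - 1/p) for each prime p dividing n
φ(443) = 443 × (1 - 1/443) = 442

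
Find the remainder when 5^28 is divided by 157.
11

Repeated squaring. Binary of 28 = 11100.
5^1 ≡ 5 (mod 157); 5^2 ≡ 25 (mod 157); 5^4 ≡ 154 (mod 157); 5^8 ≡ 9 (mod 157); 5^16 ≡ 81 (mod 157)
5^28 = 5^4 × 5^8 × 5^16 ≡ 11 (mod 157)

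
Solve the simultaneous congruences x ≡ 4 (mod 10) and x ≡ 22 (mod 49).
414

Using Chinese Remainder Theorem:
M = 10 × 49 = 490
M1 = 49, M2 = 10
y1 = 49^(-1) mod 10 = 9
y2 = 10^(-1) mod 49 = 5
x = (4×49×9 + 22×10×5) mod 490 = 414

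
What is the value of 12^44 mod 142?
50

Repeated squaring. Binary of 44 = 101100.
12^1 ≡ 12 (mod 142); 12^2 ≡ 2 (mod 142); 12^4 ≡ 4 (mod 142); 12^8 ≡ 16 (mod 142); 12^16 ≡ 114 (mod 142); 12^32 ≡ 74 (mod 142)
12^44 = 12^4 × 12^8 × 12^32 ≡ 50 (mod 142)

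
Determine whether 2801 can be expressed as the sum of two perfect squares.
20² + 49² (a=20, b=49)

Factorization: 2801 = 2801
By Fermat: n is sum of two squares iff every prime p ≡ 3 (mod 4) appears to even power.
All primes ≡ 3 (mod 4) appear to even power.
Search a = 0, 1, 2, … for 2801 - a² a perfect square: first hit at a = 20: 2801 - 400 = 2401 = 49².
2801 = 20² + 49² = 400 + 2401 ✓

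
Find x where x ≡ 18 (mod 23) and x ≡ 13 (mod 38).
317

Using Chinese Remainder Theorem:
M = 23 × 38 = 874
M1 = 38, M2 = 23
y1 = 38^(-1) mod 23 = 20
y2 = 23^(-1) mod 38 = 5
x = (18×38×20 + 13×23×5) mod 874 = 317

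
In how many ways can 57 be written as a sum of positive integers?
614154

p(n) counts ways to write n as a sum of positive integers (order ignored).
Euler's pentagonal recurrence: p(k) = p(k-1) + p(k-2) - p(k-5) - p(k-7) + p(k-12) + p(k-15) - ... (offsets j(3j∓1)/2, signs ++--, p(0)=1, p(<0)=0).
DP table for k = 0..56: p(0)=1, p(1)=1, p(2)=2, p(3)=3, p(4)=5, p(5)=7, p(6)=11, p(7)=15, p(8)=22, p(9)=30, p(10)=42, p(11)=56, p(12)=77, p(13)=101, p(14)=135, p(15)=176, p(16)=231, p(17)=297, p(18)=385, p(19)=490, p(20)=627, p(21)=792, p(22)=1002, p(23)=1255, p(24)=1575, p(25)=1958, p(26)=2436, p(27)=3010, p(28)=3718, p(29)=4565, p(30)=5604, p(31)=6842, p(32)=8349, p(33)=10143, p(34)=12310, p(35)=14883, p(36)=17977, p(37)=21637, p(38)=26015, p(39)=31185, p(40)=37338, p(41)=44583, p(42)=53174, p(43)=63261, p(44)=75175, p(45)=89134, p(46)=105558, p(47)=124754, p(48)=147273, p(49)=173525, p(50)=204226, p(51)=239943, p(52)=281589, p(53)=329931, p(54)=386155, p(55)=451276, p(56)=526823.
Final step: p(57) = p(56) + p(55) - p(52) - p(50) + p(45) + p(42) - p(35) - p(31) + p(22) + p(17) - p(6) - p(0)
= 526823 + 451276 - 281589 - 204226 + 89134 + 53174 - 14883 - 6842 + 1002 + 297 - 11 - 1
= 614154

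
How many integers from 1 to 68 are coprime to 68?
32

68 = 2^2 × 17
φ(n) = n × ∏(1 - 1/p) for each prime p dividing n
φ(68) = 68 × (1 - 1/2) × (1 - 1/17) = 32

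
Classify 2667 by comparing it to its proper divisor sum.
deficient

Proper divisors of 2667: sum = 1 + 3 + 7 + 21 + 127 + 381 + 889 = 1429
Since 1429 < 2667, 2667 is deficient.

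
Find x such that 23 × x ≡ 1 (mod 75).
62

gcd(23, 75) = 1, so the inverse exists.
Extended Euclidean algorithm on (75, 23):
75 = 3 × 23 + 6  ⟹  6 = (1)·75 + (-3)·23
23 = 3 × 6 + 5  ⟹  5 = (-3)·75 + (10)·23
6 = 1 × 5 + 1  ⟹  1 = (4)·75 + (-13)·23
So (-13)·23 ≡ 1 (mod 75), i.e. 23^(-1) ≡ -13 ≡ 62 (mod 75).
Check: 23 × 62 = 1426 ≡ 1 (mod 75)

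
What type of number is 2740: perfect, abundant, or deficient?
abundant

Proper divisors of 2740: sum = 1 + 2 + 4 + 5 + 10 + 20 + 137 + 274 + 548 + 685 + 1370 = 3056
Since 3056 > 2740, 2740 is abundant.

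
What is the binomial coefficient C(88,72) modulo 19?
0

Using Lucas' theorem:
Write n=88 and k=72 in base 19:
n in base 19: [4, 12]
k in base 19: [3, 15]
C(88,72) mod 19 = ∏ C(n_i, k_i) mod 19
Digit binomials (mod 19): C(4,3) = 4; C(12,15) = 0 (k_i > n_i)
Product: 4 × 0 = 0 ≡ 0 (mod 19)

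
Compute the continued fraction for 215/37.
[5; 1, 4, 3, 2]

Euclidean algorithm steps:
215 = 5 × 37 + 30
37 = 1 × 30 + 7
30 = 4 × 7 + 2
7 = 3 × 2 + 1
2 = 2 × 1 + 0
Continued fraction: [5; 1, 4, 3, 2]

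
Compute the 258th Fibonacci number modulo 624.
424

Matrix identity: Q^n = [[F_(n+1), F_n], [F_n, F_(n-1)]] with Q = [[1,1],[1,0]].
n = 258 = 100000010₂. Square-and-multiply, entries mod 624:
Q^1 = [[1,1],[1,0]]
Q^2 = (Q^1)² = [[2,1],[1,1]]
Q^4 = (Q^2)² = [[5,3],[3,2]]
Q^8 = (Q^4)² = [[34,21],[21,13]]
Q^16 = (Q^8)² = [[349,363],[363,610]]
Q^32 = (Q^16)² = [[226,549],[549,301]]
Q^64 = (Q^32)² = [[541,411],[411,130]]
Q^129 = (Q^64)²·Q = [[439,466],[466,597]]
Q^258 = (Q^129)² = [[533,424],[424,109]]
F_258 mod 624 = Q^258[0][1] = 424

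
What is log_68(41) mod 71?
5

Baby-step giant-step with step n = ⌈√71⌉ = 9.
Baby steps 68^j mod 71 (j:value) for j=0..8: 0:1, 1:68, 2:9, 3:44, 4:10, 5:41, 6:19, 7:14, 8:29.
h = 41 is already in the table at j=5, so x = 5.
Check: 68^5 ≡ 41 (mod 71).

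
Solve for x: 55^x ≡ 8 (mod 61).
39

Baby-step giant-step with step n = ⌈√61⌉ = 8.
Baby steps 55^j mod 61 (j:value) for j=0..7: 0:1, 1:55, 2:36, 3:28, 4:15, 5:32, 6:52, 7:54.
Giant-step multiplier: 55^(-8) ≡ 55^(60-8) = 55^52 ≡ 16 (mod 61).
Giant steps γ_i = 8·16^i mod 61: γ_0=8, γ_1=6, γ_2=35, γ_3=11, γ_4=54 (in table at j=7).
x = i·n + j = 4·8 + 7 = 39.
Check: 55^39 ≡ 8 (mod 61).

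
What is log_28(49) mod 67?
52

Baby-step giant-step with step n = ⌈√67⌉ = 9.
Baby steps 28^j mod 67 (j:value) for j=0..8: 0:1, 1:28, 2:47, 3:43, 4:65, 5:11, 6:40, 7:48, 8:4.
Giant-step multiplier: 28^(-9) ≡ 28^(66-9) = 28^57 ≡ 3 (mod 67).
Giant steps γ_i = 49·3^i mod 67: γ_0=49, γ_1=13, γ_2=39, γ_3=50, γ_4=16, γ_5=48 (in table at j=7).
x = i·n + j = 5·9 + 7 = 52.
Check: 28^52 ≡ 49 (mod 67).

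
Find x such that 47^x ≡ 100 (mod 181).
38

Baby-step giant-step with step n = ⌈√181⌉ = 14.
Baby steps 47^j mod 181 (j:value) for j=0..13: 0:1, 1:47, 2:37, 3:110, 4:102, 5:88, 6:154, 7:179, 8:87, 9:107, 10:142, 11:158, 12:5, 13:54.
Giant-step multiplier: 47^(-14) ≡ 47^(180-14) = 47^166 ≡ 136 (mod 181).
Giant steps γ_i = 100·136^i mod 181: γ_0=100, γ_1=25, γ_2=142 (in table at j=10).
x = i·n + j = 2·14 + 10 = 38.
Check: 47^38 ≡ 100 (mod 181).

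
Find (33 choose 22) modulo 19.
3

Using Lucas' theorem:
Write n=33 and k=22 in base 19:
n in base 19: [1, 14]
k in base 19: [1, 3]
C(33,22) mod 19 = ∏ C(n_i, k_i) mod 19
Digit binomials (mod 19): C(1,1) = 1; C(14,3) = 364 ≡ 3
Product: 1 × 3 = 3 ≡ 3 (mod 19)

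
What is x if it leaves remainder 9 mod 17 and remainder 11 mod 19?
315

Using Chinese Remainder Theorem:
M = 17 × 19 = 323
M1 = 19, M2 = 17
y1 = 19^(-1) mod 17 = 9
y2 = 17^(-1) mod 19 = 9
x = (9×19×9 + 11×17×9) mod 323 = 315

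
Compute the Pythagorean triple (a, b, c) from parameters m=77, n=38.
(4485, 5852, 7373)

Euclid's formula: a = m² - n², b = 2mn, c = m² + n²
m = 77, n = 38
a = 77² - 38² = 5929 - 1444 = 4485
b = 2 × 77 × 38 = 5852
c = 77² + 38² = 5929 + 1444 = 7373
Verification: 4485² + 5852² = 20115225 + 34245904 = 54361129 = 7373² ✓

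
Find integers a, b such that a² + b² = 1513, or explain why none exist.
12² + 37² (a=12, b=37)

Factorization: 1513 = 17 × 89
By Fermat: n is sum of two squares iff every prime p ≡ 3 (mod 4) appears to even power.
All primes ≡ 3 (mod 4) appear to even power.
Search a = 0, 1, 2, … for 1513 - a² a perfect square: first hit at a = 12: 1513 - 144 = 1369 = 37².
1513 = 12² + 37² = 144 + 1369 ✓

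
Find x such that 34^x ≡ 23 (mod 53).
13

Baby-step giant-step with step n = ⌈√53⌉ = 8.
Baby steps 34^j mod 53 (j:value) for j=0..7: 0:1, 1:34, 2:43, 3:31, 4:47, 5:8, 6:7, 7:26.
Giant-step multiplier: 34^(-8) ≡ 34^(52-8) = 34^44 ≡ 28 (mod 53).
Giant steps γ_i = 23·28^i mod 53: γ_0=23, γ_1=8 (in table at j=5).
x = i·n + j = 1·8 + 5 = 13.
Check: 34^13 ≡ 23 (mod 53).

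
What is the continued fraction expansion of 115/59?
[1; 1, 18, 1, 2]

Euclidean algorithm steps:
115 = 1 × 59 + 56
59 = 1 × 56 + 3
56 = 18 × 3 + 2
3 = 1 × 2 + 1
2 = 2 × 1 + 0
Continued fraction: [1; 1, 18, 1, 2]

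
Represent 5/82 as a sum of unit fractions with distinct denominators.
1/17 + 1/465 + 1/648210

Greedy algorithm:
5/82: ceiling(82/5) = 17, use 1/17
3/1394: ceiling(1394/3) = 465, use 1/465
1/648210: ceiling(648210/1) = 648210, use 1/648210
Result: 5/82 = 1/17 + 1/465 + 1/648210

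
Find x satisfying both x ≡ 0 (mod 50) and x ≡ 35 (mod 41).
650

Using Chinese Remainder Theorem:
M = 50 × 41 = 2050
M1 = 41, M2 = 50
y1 = 41^(-1) mod 50 = 11
y2 = 50^(-1) mod 41 = 32
x = (0×41×11 + 35×50×32) mod 2050 = 650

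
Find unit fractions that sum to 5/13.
1/3 + 1/20 + 1/780

Greedy algorithm:
5/13: ceiling(13/5) = 3, use 1/3
2/39: ceiling(39/2) = 20, use 1/20
1/780: ceiling(780/1) = 780, use 1/780
Result: 5/13 = 1/3 + 1/20 + 1/780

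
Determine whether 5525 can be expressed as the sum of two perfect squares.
7² + 74² (a=7, b=74)

Factorization: 5525 = 5^2 × 13 × 17
By Fermat: n is sum of two squares iff every prime p ≡ 3 (mod 4) appears to even power.
All primes ≡ 3 (mod 4) appear to even power.
Search a = 0, 1, 2, … for 5525 - a² a perfect square: first hit at a = 7: 5525 - 49 = 5476 = 74².
5525 = 7² + 74² = 49 + 5476 ✓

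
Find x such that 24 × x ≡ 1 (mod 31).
22

gcd(24, 31) = 1, so the inverse exists.
Extended Euclidean algorithm on (31, 24):
31 = 1 × 24 + 7  ⟹  7 = (1)·31 + (-1)·24
24 = 3 × 7 + 3  ⟹  3 = (-3)·31 + (4)·24
7 = 2 × 3 + 1  ⟹  1 = (7)·31 + (-9)·24
So (-9)·24 ≡ 1 (mod 31), i.e. 24^(-1) ≡ -9 ≡ 22 (mod 31).
Check: 24 × 22 = 528 ≡ 1 (mod 31)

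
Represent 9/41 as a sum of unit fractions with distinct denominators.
1/5 + 1/52 + 1/3554 + 1/18942820

Greedy algorithm:
9/41: ceiling(41/9) = 5, use 1/5
4/205: ceiling(205/4) = 52, use 1/52
3/10660: ceiling(10660/3) = 3554, use 1/3554
1/18942820: ceiling(18942820/1) = 18942820, use 1/18942820
Result: 9/41 = 1/5 + 1/52 + 1/3554 + 1/18942820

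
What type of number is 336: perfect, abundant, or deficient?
abundant

Proper divisors of 336: sum = 1 + 2 + 3 + 4 + 6 + 7 + 8 + 12 + ... + 56 + 84 + 112 + 168 (19 divisors) = 656
Since 656 > 336, 336 is abundant.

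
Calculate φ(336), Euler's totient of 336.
96

336 = 2^4 × 3 × 7
φ(n) = n × ∏(1 - 1/p) for each prime p dividing n
φ(336) = 336 × (1 - 1/2) × (1 - 1/3) × (1 - 1/7) = 96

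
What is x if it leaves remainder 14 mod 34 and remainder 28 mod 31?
524

Using Chinese Remainder Theorem:
M = 34 × 31 = 1054
M1 = 31, M2 = 34
y1 = 31^(-1) mod 34 = 11
y2 = 34^(-1) mod 31 = 21
x = (14×31×11 + 28×34×21) mod 1054 = 524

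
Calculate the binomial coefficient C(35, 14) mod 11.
0

Using Lucas' theorem:
Write n=35 and k=14 in base 11:
n in base 11: [3, 2]
k in base 11: [1, 3]
C(35,14) mod 11 = ∏ C(n_i, k_i) mod 11
Digit binomials (mod 11): C(3,1) = 3; C(2,3) = 0 (k_i > n_i)
Product: 3 × 0 = 0 ≡ 0 (mod 11)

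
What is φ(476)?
192

476 = 2^2 × 7 × 17
φ(n) = n × ∏(1 - 1/p) for each prime p dividing n
φ(476) = 476 × (1 - 1/2) × (1 - 1/7) × (1 - 1/17) = 192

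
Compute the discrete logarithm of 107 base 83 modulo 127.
84

Baby-step giant-step with step n = ⌈√127⌉ = 12.
Baby steps 83^j mod 127 (j:value) for j=0..11: 0:1, 1:83, 2:31, 3:33, 4:72, 5:7, 6:73, 7:90, 8:104, 9:123, 10:49, 11:3.
Giant-step multiplier: 83^(-12) ≡ 83^(126-12) = 83^114 ≡ 76 (mod 127).
Giant steps γ_i = 107·76^i mod 127: γ_0=107, γ_1=4, γ_2=50, γ_3=117, γ_4=2, γ_5=25, γ_6=122, γ_7=1 (in table at j=0).
x = i·n + j = 7·12 + 0 = 84.
Check: 83^84 ≡ 107 (mod 127).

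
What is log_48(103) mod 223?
183

Baby-step giant-step with step n = ⌈√223⌉ = 15.
Baby steps 48^j mod 223 (j:value) for j=0..14: 0:1, 1:48, 2:74, 3:207, 4:124, 5:154, 6:33, 7:23, 8:212, 9:141, 10:78, 11:176, 12:197, 13:90, 14:83.
Giant-step multiplier: 48^(-15) ≡ 48^(222-15) = 48^207 ≡ 52 (mod 223).
Giant steps γ_i = 103·52^i mod 223: γ_0=103, γ_1=4, γ_2=208, γ_3=112, γ_4=26, γ_5=14, γ_6=59, γ_7=169, γ_8=91, γ_9=49, γ_10=95, γ_11=34, γ_12=207 (in table at j=3).
x = i·n + j = 12·15 + 3 = 183.
Check: 48^183 ≡ 103 (mod 223).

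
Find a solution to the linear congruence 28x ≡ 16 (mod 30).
x ≡ 7 (mod 15)

gcd(28, 30) = 2, which divides 16, so solutions exist.
Divide through by 2: 14x ≡ 8 (mod 15).
Find 14^(-1) mod 15 by the extended Euclidean algorithm:
15 = 1 × 14 + 1  ⟹  1 = (1)·15 + (-1)·14
So (-1)·14 ≡ 1 (mod 15), i.e. 14^(-1) ≡ -1 ≡ 14 (mod 15).
x ≡ 14 × 8 = 112 ≡ 7 (mod 15).
Check: 28 × 7 = 196 ≡ 16 (mod 30).
x ≡ 7 (mod 15), giving 2 solutions mod 30.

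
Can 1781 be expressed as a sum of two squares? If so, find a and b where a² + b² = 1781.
10² + 41² (a=10, b=41)

Factorization: 1781 = 13 × 137
By Fermat: n is sum of two squares iff every prime p ≡ 3 (mod 4) appears to even power.
All primes ≡ 3 (mod 4) appear to even power.
Search a = 0, 1, 2, … for 1781 - a² a perfect square: first hit at a = 10: 1781 - 100 = 1681 = 41².
1781 = 10² + 41² = 100 + 1681 ✓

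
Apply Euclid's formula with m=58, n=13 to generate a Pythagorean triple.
(3195, 1508, 3533)

Euclid's formula: a = m² - n², b = 2mn, c = m² + n²
m = 58, n = 13
a = 58² - 13² = 3364 - 169 = 3195
b = 2 × 58 × 13 = 1508
c = 58² + 13² = 3364 + 169 = 3533
Verification: 3195² + 1508² = 10208025 + 2274064 = 12482089 = 3533² ✓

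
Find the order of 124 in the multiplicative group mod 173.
43

173 is prime, so ord(124) divides φ(173) = 172.
Divisors of 172: 1, 2, 4, 43, 86, 172.
Repeated squaring: 124^1 ≡ 124, 124^2 ≡ 152, 124^4 ≡ 95, 124^8 ≡ 29, 124^16 ≡ 149, 124^32 ≡ 57, 124^64 ≡ 135, 124^128 ≡ 60 (mod 173).
Test 124^d mod 173 for each divisor d in increasing order:
124^1 ≡ 124
124^2 ≡ 152
124^4 ≡ 95
124^43 = 124^32·124^8·124^2·124^1 ≡ 1  ← first divisor giving 1
The order is 43.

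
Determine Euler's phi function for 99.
60

99 = 3^2 × 11
φ(n) = n × ∏(1 - 1/p) for each prime p dividing n
φ(99) = 99 × (1 - 1/3) × (1 - 1/11) = 60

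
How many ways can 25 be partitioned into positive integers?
1958

p(n) counts ways to write n as a sum of positive integers (order ignored).
Euler's pentagonal recurrence: p(k) = p(k-1) + p(k-2) - p(k-5) - p(k-7) + p(k-12) + p(k-15) - ... (offsets j(3j∓1)/2, signs ++--, p(0)=1, p(<0)=0).
DP table for k = 0..24: p(0)=1, p(1)=1, p(2)=2, p(3)=3, p(4)=5, p(5)=7, p(6)=11, p(7)=15, p(8)=22, p(9)=30, p(10)=42, p(11)=56, p(12)=77, p(13)=101, p(14)=135, p(15)=176, p(16)=231, p(17)=297, p(18)=385, p(19)=490, p(20)=627, p(21)=792, p(22)=1002, p(23)=1255, p(24)=1575.
Final step: p(25) = p(24) + p(23) - p(20) - p(18) + p(13) + p(10) - p(3)
= 1575 + 1255 - 627 - 385 + 101 + 42 - 3
= 1958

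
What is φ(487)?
486

487 = 487
φ(n) = n × ∏(1 - 1/p) for each prime p dividing n
φ(487) = 487 × (1 - 1/487) = 486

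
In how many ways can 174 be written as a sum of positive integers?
397125074750

p(n) counts ways to write n as a sum of positive integers (order ignored).
Euler's pentagonal recurrence: p(k) = p(k-1) + p(k-2) - p(k-5) - p(k-7) + p(k-12) + p(k-15) - ... (offsets j(3j∓1)/2, signs ++--, p(0)=1, p(<0)=0).
DP table for k = 0..173: p(0)=1, p(1)=1, p(2)=2, p(3)=3, p(4)=5, p(5)=7, p(6)=11, p(7)=15, p(8)=22, p(9)=30, p(10)=42, p(11)=56, p(12)=77, p(13)=101, p(14)=135, p(15)=176, p(16)=231, p(17)=297, p(18)=385, p(19)=490, p(20)=627, p(21)=792, p(22)=1002, p(23)=1255, p(24)=1575, p(25)=1958, p(26)=2436, p(27)=3010, p(28)=3718, p(29)=4565, p(30)=5604, p(31)=6842, p(32)=8349, p(33)=10143, p(34)=12310, p(35)=14883, p(36)=17977, p(37)=21637, p(38)=26015, p(39)=31185, p(40)=37338, p(41)=44583, p(42)=53174, p(43)=63261, p(44)=75175, p(45)=89134, p(46)=105558, p(47)=124754, p(48)=147273, p(49)=173525, p(50)=204226, p(51)=239943, p(52)=281589, p(53)=329931, p(54)=386155, p(55)=451276, p(56)=526823, p(57)=614154, p(58)=715220, p(59)=831820, p(60)=966467, p(61)=1121505, p(62)=1300156, p(63)=1505499, p(64)=1741630, p(65)=2012558, p(66)=2323520, p(67)=2679689, p(68)=3087735, p(69)=3554345, p(70)=4087968, p(71)=4697205, p(72)=5392783, p(73)=6185689, p(74)=7089500, p(75)=8118264, p(76)=9289091, p(77)=10619863, p(78)=12132164, p(79)=13848650, p(80)=15796476, p(81)=18004327, p(82)=20506255, p(83)=23338469, p(84)=26543660, p(85)=30167357, p(86)=34262962, p(87)=38887673, p(88)=44108109, p(89)=49995925, p(90)=56634173, p(91)=64112359, p(92)=72533807, p(93)=82010177, p(94)=92669720, p(95)=104651419, p(96)=118114304, p(97)=133230930, p(98)=150198136, p(99)=169229875, p(100)=190569292, p(101)=214481126, p(102)=241265379, p(103)=271248950, p(104)=304801365, p(105)=342325709, p(106)=384276336, p(107)=431149389, p(108)=483502844, p(109)=541946240, p(110)=607163746, p(111)=679903203, p(112)=761002156, p(113)=851376628, p(114)=952050665, p(115)=1064144451, p(116)=1188908248, p(117)=1327710076, p(118)=1482074143, p(119)=1653668665, p(120)=1844349560, p(121)=2056148051, p(122)=2291320912, p(123)=2552338241, p(124)=2841940500, p(125)=3163127352, p(126)=3519222692, p(127)=3913864295, p(128)=4351078600, p(129)=4835271870, p(130)=5371315400, p(131)=5964539504, p(132)=6620830889, p(133)=7346629512, p(134)=8149040695, p(135)=9035836076, p(136)=10015581680, p(137)=11097645016, p(138)=12292341831, p(139)=13610949895, p(140)=15065878135, p(141)=16670689208, p(142)=18440293320, p(143)=20390982757, p(144)=22540654445, p(145)=24908858009, p(146)=27517052599, p(147)=30388671978, p(148)=33549419497, p(149)=37027355200, p(150)=40853235313, p(151)=45060624582, p(152)=49686288421, p(153)=54770336324, p(154)=60356673280, p(155)=66493182097, p(156)=73232243759, p(157)=80630964769, p(158)=88751778802, p(159)=97662728555, p(160)=107438159466, p(161)=118159068427, p(162)=129913904637, p(163)=142798995930, p(164)=156919475295, p(165)=172389800255, p(166)=189334822579, p(167)=207890420102, p(168)=228204732751, p(169)=250438925115, p(170)=274768617130, p(171)=301384802048, p(172)=330495499613, p(173)=362326859895.
Final step: p(174) = p(173) + p(172) - p(169) - p(167) + p(162) + p(159) - p(152) - p(148) + p(139) + p(134) - p(123) - p(117) + p(104) + p(97) - p(82) - p(74) + p(57) + p(48) - p(29) - p(19)
= 362326859895 + 330495499613 - 250438925115 - 207890420102 + 129913904637 + 97662728555 - 49686288421 - 33549419497 + 13610949895 + 8149040695 - 2552338241 - 1327710076 + 304801365 + 133230930 - 20506255 - 7089500 + 614154 + 147273 - 4565 - 490
= 397125074750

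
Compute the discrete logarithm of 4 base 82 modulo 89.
8

Baby-step giant-step with step n = ⌈√89⌉ = 10.
Baby steps 82^j mod 89 (j:value) for j=0..9: 0:1, 1:82, 2:49, 3:13, 4:87, 5:14, 6:80, 7:63, 8:4, 9:61.
h = 4 is already in the table at j=8, so x = 8.
Check: 82^8 ≡ 4 (mod 89).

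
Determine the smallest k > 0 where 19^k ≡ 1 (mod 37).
36

37 is prime, so ord(19) divides φ(37) = 36.
Divisors of 36: 1, 2, 3, 4, 6, 9, 12, 18, 36.
Repeated squaring: 19^1 ≡ 19, 19^2 ≡ 28, 19^4 ≡ 7, 19^8 ≡ 12, 19^16 ≡ 33, 19^32 ≡ 16 (mod 37).
Test 19^d mod 37 for each divisor d in increasing order:
19^1 ≡ 19
19^2 ≡ 28
19^3 = 19^2·19^1 ≡ 14
19^4 ≡ 7
19^6 = 19^4·19^2 ≡ 11
19^9 = 19^8·19^1 ≡ 6
19^12 = 19^8·19^4 ≡ 10
19^18 = 19^16·19^2 ≡ 36
19^36 = 19^32·19^4 ≡ 1  ← first divisor giving 1
The order is 36.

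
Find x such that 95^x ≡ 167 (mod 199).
191

Baby-step giant-step with step n = ⌈√199⌉ = 15.
Baby steps 95^j mod 199 (j:value) for j=0..14: 0:1, 1:95, 2:70, 3:83, 4:124, 5:39, 6:123, 7:143, 8:53, 9:60, 10:128, 11:21, 12:5, 13:77, 14:151.
Giant-step multiplier: 95^(-15) ≡ 95^(198-15) = 95^183 ≡ 82 (mod 199).
Giant steps γ_i = 167·82^i mod 199: γ_0=167, γ_1=162, γ_2=150, γ_3=161, γ_4=68, γ_5=4, γ_6=129, γ_7=31, γ_8=154, γ_9=91, γ_10=99, γ_11=158, γ_12=21 (in table at j=11).
x = i·n + j = 12·15 + 11 = 191.
Check: 95^191 ≡ 167 (mod 199).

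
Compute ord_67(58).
22

67 is prime, so ord(58) divides φ(67) = 66.
Divisors of 66: 1, 2, 3, 6, 11, 22, 33, 66.
Repeated squaring: 58^1 ≡ 58, 58^2 ≡ 14, 58^4 ≡ 62, 58^8 ≡ 25, 58^16 ≡ 22, 58^32 ≡ 15, 58^64 ≡ 24 (mod 67).
Test 58^d mod 67 for each divisor d in increasing order:
58^1 ≡ 58
58^2 ≡ 14
58^3 = 58^2·58^1 ≡ 8
58^6 = 58^4·58^2 ≡ 64
58^11 = 58^8·58^2·58^1 ≡ 66
58^22 = 58^16·58^4·58^2 ≡ 1  ← first divisor giving 1
The order is 22.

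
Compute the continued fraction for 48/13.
[3; 1, 2, 4]

Euclidean algorithm steps:
48 = 3 × 13 + 9
13 = 1 × 9 + 4
9 = 2 × 4 + 1
4 = 4 × 1 + 0
Continued fraction: [3; 1, 2, 4]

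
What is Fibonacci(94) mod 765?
422

Matrix identity: Q^n = [[F_(n+1), F_n], [F_n, F_(n-1)]] with Q = [[1,1],[1,0]].
n = 94 = 1011110₂. Square-and-multiply, entries mod 765:
Q^1 = [[1,1],[1,0]]
Q^2 = (Q^1)² = [[2,1],[1,1]]
Q^5 = (Q^2)²·Q = [[8,5],[5,3]]
Q^11 = (Q^5)²·Q = [[144,89],[89,55]]
Q^23 = (Q^11)²·Q = [[468,352],[352,116]]
Q^47 = (Q^23)²·Q = [[756,208],[208,548]]
Q^94 = (Q^47)² = [[505,422],[422,83]]
F_94 mod 765 = Q^94[0][1] = 422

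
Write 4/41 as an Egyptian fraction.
1/11 + 1/151 + 1/34051 + 1/2318907151

Greedy algorithm:
4/41: ceiling(41/4) = 11, use 1/11
3/451: ceiling(451/3) = 151, use 1/151
2/68101: ceiling(68101/2) = 34051, use 1/34051
1/2318907151: ceiling(2318907151/1) = 2318907151, use 1/2318907151
Result: 4/41 = 1/11 + 1/151 + 1/34051 + 1/2318907151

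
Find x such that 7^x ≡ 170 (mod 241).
199

Baby-step giant-step with step n = ⌈√241⌉ = 16.
Baby steps 7^j mod 241 (j:value) for j=0..15: 0:1, 1:7, 2:49, 3:102, 4:232, 5:178, 6:41, 7:46, 8:81, 9:85, 10:113, 11:68, 12:235, 13:199, 14:188, 15:111.
Giant-step multiplier: 7^(-16) ≡ 7^(240-16) = 7^224 ≡ 183 (mod 241).
Giant steps γ_i = 170·183^i mod 241: γ_0=170, γ_1=21, γ_2=228, γ_3=31, γ_4=130, γ_5=172, γ_6=146, γ_7=208, γ_8=227, γ_9=89, γ_10=140, γ_11=74, γ_12=46 (in table at j=7).
x = i·n + j = 12·16 + 7 = 199.
Check: 7^199 ≡ 170 (mod 241).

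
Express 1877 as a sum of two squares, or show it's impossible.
14² + 41² (a=14, b=41)

Factorization: 1877 = 1877
By Fermat: n is sum of two squares iff every prime p ≡ 3 (mod 4) appears to even power.
All primes ≡ 3 (mod 4) appear to even power.
Search a = 0, 1, 2, … for 1877 - a² a perfect square: first hit at a = 14: 1877 - 196 = 1681 = 41².
1877 = 14² + 41² = 196 + 1681 ✓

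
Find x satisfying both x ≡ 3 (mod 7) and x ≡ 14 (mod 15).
59

Using Chinese Remainder Theorem:
M = 7 × 15 = 105
M1 = 15, M2 = 7
y1 = 15^(-1) mod 7 = 1
y2 = 7^(-1) mod 15 = 13
x = (3×15×1 + 14×7×13) mod 105 = 59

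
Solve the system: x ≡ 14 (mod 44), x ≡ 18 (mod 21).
102

Using Chinese Remainder Theorem:
M = 44 × 21 = 924
M1 = 21, M2 = 44
y1 = 21^(-1) mod 44 = 21
y2 = 44^(-1) mod 21 = 11
x = (14×21×21 + 18×44×11) mod 924 = 102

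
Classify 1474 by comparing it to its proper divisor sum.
deficient

Proper divisors of 1474: sum = 1 + 2 + 11 + 22 + 67 + 134 + 737 = 974
Since 974 < 1474, 1474 is deficient.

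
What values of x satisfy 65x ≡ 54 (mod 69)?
x ≡ 21 (mod 69)

gcd(65, 69) = 1, which divides 54, so solutions exist.
Find 65^(-1) mod 69 by the extended Euclidean algorithm:
69 = 1 × 65 + 4  ⟹  4 = (1)·69 + (-1)·65
65 = 16 × 4 + 1  ⟹  1 = (-16)·69 + (17)·65
So (17)·65 ≡ 1 (mod 69), i.e. 65^(-1) ≡ 17 (mod 69).
x ≡ 17 × 54 = 918 ≡ 21 (mod 69).
Check: 65 × 21 = 1365 ≡ 54 (mod 69).
Unique solution: x ≡ 21 (mod 69)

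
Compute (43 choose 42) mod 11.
10

Using Lucas' theorem:
Write n=43 and k=42 in base 11:
n in base 11: [3, 10]
k in base 11: [3, 9]
C(43,42) mod 11 = ∏ C(n_i, k_i) mod 11
Digit binomials (mod 11): C(3,3) = 1; C(10,9) = 10
Product: 1 × 10 = 10 ≡ 10 (mod 11)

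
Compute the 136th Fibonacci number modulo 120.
27

Matrix identity: Q^n = [[F_(n+1), F_n], [F_n, F_(n-1)]] with Q = [[1,1],[1,0]].
n = 136 = 10001000₂. Square-and-multiply, entries mod 120:
Q^1 = [[1,1],[1,0]]
Q^2 = (Q^1)² = [[2,1],[1,1]]
Q^4 = (Q^2)² = [[5,3],[3,2]]
Q^8 = (Q^4)² = [[34,21],[21,13]]
Q^17 = (Q^8)²·Q = [[64,37],[37,27]]
Q^34 = (Q^17)² = [[65,7],[7,58]]
Q^68 = (Q^34)² = [[74,21],[21,53]]
Q^136 = (Q^68)² = [[37,27],[27,10]]
F_136 mod 120 = Q^136[0][1] = 27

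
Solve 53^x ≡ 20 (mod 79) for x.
8

Baby-step giant-step with step n = ⌈√79⌉ = 9.
Baby steps 53^j mod 79 (j:value) for j=0..8: 0:1, 1:53, 2:44, 3:41, 4:40, 5:66, 6:22, 7:60, 8:20.
h = 20 is already in the table at j=8, so x = 8.
Check: 53^8 ≡ 20 (mod 79).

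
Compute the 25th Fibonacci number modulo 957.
379

Matrix identity: Q^n = [[F_(n+1), F_n], [F_n, F_(n-1)]] with Q = [[1,1],[1,0]].
n = 25 = 11001₂. Square-and-multiply, entries mod 957:
Q^1 = [[1,1],[1,0]]
Q^3 = (Q^1)²·Q = [[3,2],[2,1]]
Q^6 = (Q^3)² = [[13,8],[8,5]]
Q^12 = (Q^6)² = [[233,144],[144,89]]
Q^25 = (Q^12)²·Q = [[811,379],[379,432]]
F_25 mod 957 = Q^25[0][1] = 379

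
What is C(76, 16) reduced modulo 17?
0

Using Lucas' theorem:
Write n=76 and k=16 in base 17:
n in base 17: [4, 8]
k in base 17: [0, 16]
C(76,16) mod 17 = ∏ C(n_i, k_i) mod 17
Digit binomials (mod 17): C(4,0) = 1; C(8,16) = 0 (k_i > n_i)
Product: 1 × 0 = 0 ≡ 0 (mod 17)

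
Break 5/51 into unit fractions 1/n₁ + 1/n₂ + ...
1/11 + 1/141 + 1/26367

Greedy algorithm:
5/51: ceiling(51/5) = 11, use 1/11
4/561: ceiling(561/4) = 141, use 1/141
1/26367: ceiling(26367/1) = 26367, use 1/26367
Result: 5/51 = 1/11 + 1/141 + 1/26367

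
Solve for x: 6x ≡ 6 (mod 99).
x ≡ 1 (mod 33)

gcd(6, 99) = 3, which divides 6, so solutions exist.
Divide through by 3: 2x ≡ 2 (mod 33).
Find 2^(-1) mod 33 by the extended Euclidean algorithm:
33 = 16 × 2 + 1  ⟹  1 = (1)·33 + (-16)·2
So (-16)·2 ≡ 1 (mod 33), i.e. 2^(-1) ≡ -16 ≡ 17 (mod 33).
x ≡ 17 × 2 = 34 ≡ 1 (mod 33).
Check: 6 × 1 = 6 ≡ 6 (mod 99).
x ≡ 1 (mod 33), giving 3 solutions mod 99.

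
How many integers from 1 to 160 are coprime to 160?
64

160 = 2^5 × 5
φ(n) = n × ∏(1 - 1/p) for each prime p dividing n
φ(160) = 160 × (1 - 1/2) × (1 - 1/5) = 64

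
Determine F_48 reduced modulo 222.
204

Matrix identity: Q^n = [[F_(n+1), F_n], [F_n, F_(n-1)]] with Q = [[1,1],[1,0]].
n = 48 = 110000₂. Square-and-multiply, entries mod 222:
Q^1 = [[1,1],[1,0]]
Q^3 = (Q^1)²·Q = [[3,2],[2,1]]
Q^6 = (Q^3)² = [[13,8],[8,5]]
Q^12 = (Q^6)² = [[11,144],[144,89]]
Q^24 = (Q^12)² = [[211,192],[192,19]]
Q^48 = (Q^24)² = [[133,204],[204,151]]
F_48 mod 222 = Q^48[0][1] = 204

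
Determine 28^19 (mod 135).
82

Repeated squaring. Binary of 19 = 10011.
28^1 ≡ 28 (mod 135); 28^2 ≡ 109 (mod 135); 28^4 ≡ 1 (mod 135); 28^8 ≡ 1 (mod 135); 28^16 ≡ 1 (mod 135)
28^19 = 28^1 × 28^2 × 28^16 ≡ 82 (mod 135)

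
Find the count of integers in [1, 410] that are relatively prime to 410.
160

410 = 2 × 5 × 41
φ(n) = n × ∏(1 - 1/p) for each prime p dividing n
φ(410) = 410 × (1 - 1/2) × (1 - 1/5) × (1 - 1/41) = 160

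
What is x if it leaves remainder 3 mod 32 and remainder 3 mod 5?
3

Using Chinese Remainder Theorem:
M = 32 × 5 = 160
M1 = 5, M2 = 32
y1 = 5^(-1) mod 32 = 13
y2 = 32^(-1) mod 5 = 3
x = (3×5×13 + 3×32×3) mod 160 = 3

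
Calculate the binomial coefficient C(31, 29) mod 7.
3

Using Lucas' theorem:
Write n=31 and k=29 in base 7:
n in base 7: [4, 3]
k in base 7: [4, 1]
C(31,29) mod 7 = ∏ C(n_i, k_i) mod 7
Digit binomials (mod 7): C(4,4) = 1; C(3,1) = 3
Product: 1 × 3 = 3 ≡ 3 (mod 7)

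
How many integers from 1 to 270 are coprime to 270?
72

270 = 2 × 3^3 × 5
φ(n) = n × ∏(1 - 1/p) for each prime p dividing n
φ(270) = 270 × (1 - 1/2) × (1 - 1/3) × (1 - 1/5) = 72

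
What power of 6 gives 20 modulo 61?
12

Baby-step giant-step with step n = ⌈√61⌉ = 8.
Baby steps 6^j mod 61 (j:value) for j=0..7: 0:1, 1:6, 2:36, 3:33, 4:15, 5:29, 6:52, 7:7.
Giant-step multiplier: 6^(-8) ≡ 6^(60-8) = 6^52 ≡ 16 (mod 61).
Giant steps γ_i = 20·16^i mod 61: γ_0=20, γ_1=15 (in table at j=4).
x = i·n + j = 1·8 + 4 = 12.
Check: 6^12 ≡ 20 (mod 61).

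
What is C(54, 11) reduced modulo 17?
0

Using Lucas' theorem:
Write n=54 and k=11 in base 17:
n in base 17: [3, 3]
k in base 17: [0, 11]
C(54,11) mod 17 = ∏ C(n_i, k_i) mod 17
Digit binomials (mod 17): C(3,0) = 1; C(3,11) = 0 (k_i > n_i)
Product: 1 × 0 = 0 ≡ 0 (mod 17)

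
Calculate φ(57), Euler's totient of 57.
36

57 = 3 × 19
φ(n) = n × ∏(1 - 1/p) for each prime p dividing n
φ(57) = 57 × (1 - 1/3) × (1 - 1/19) = 36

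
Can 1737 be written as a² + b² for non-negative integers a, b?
21² + 36² (a=21, b=36)

Factorization: 1737 = 3^2 × 193
By Fermat: n is sum of two squares iff every prime p ≡ 3 (mod 4) appears to even power.
All primes ≡ 3 (mod 4) appear to even power.
Search a = 0, 1, 2, … for 1737 - a² a perfect square: first hit at a = 21: 1737 - 441 = 1296 = 36².
1737 = 21² + 36² = 441 + 1296 ✓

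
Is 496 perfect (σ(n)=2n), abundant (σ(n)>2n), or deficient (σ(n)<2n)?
perfect

Proper divisors of 496: sum = 1 + 2 + 4 + 8 + 16 + 31 + 62 + 124 + 248 = 496
Since 496 = 496, 496 is perfect.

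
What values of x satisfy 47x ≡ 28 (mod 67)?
x ≡ 12 (mod 67)

gcd(47, 67) = 1, which divides 28, so solutions exist.
Find 47^(-1) mod 67 by the extended Euclidean algorithm:
67 = 1 × 47 + 20  ⟹  20 = (1)·67 + (-1)·47
47 = 2 × 20 + 7  ⟹  7 = (-2)·67 + (3)·47
20 = 2 × 7 + 6  ⟹  6 = (5)·67 + (-7)·47
7 = 1 × 6 + 1  ⟹  1 = (-7)·67 + (10)·47
So (10)·47 ≡ 1 (mod 67), i.e. 47^(-1) ≡ 10 (mod 67).
x ≡ 10 × 28 = 280 ≡ 12 (mod 67).
Check: 47 × 12 = 564 ≡ 28 (mod 67).
Unique solution: x ≡ 12 (mod 67)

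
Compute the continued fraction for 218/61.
[3; 1, 1, 2, 1, 8]

Euclidean algorithm steps:
218 = 3 × 61 + 35
61 = 1 × 35 + 26
35 = 1 × 26 + 9
26 = 2 × 9 + 8
9 = 1 × 8 + 1
8 = 8 × 1 + 0
Continued fraction: [3; 1, 1, 2, 1, 8]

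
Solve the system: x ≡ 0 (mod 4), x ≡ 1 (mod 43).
44

Using Chinese Remainder Theorem:
M = 4 × 43 = 172
M1 = 43, M2 = 4
y1 = 43^(-1) mod 4 = 3
y2 = 4^(-1) mod 43 = 11
x = (0×43×3 + 1×4×11) mod 172 = 44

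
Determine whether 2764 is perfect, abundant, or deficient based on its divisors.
deficient

Proper divisors of 2764: sum = 1 + 2 + 4 + 691 + 1382 = 2080
Since 2080 < 2764, 2764 is deficient.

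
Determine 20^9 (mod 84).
20

Repeated squaring. Binary of 9 = 1001.
20^1 ≡ 20 (mod 84); 20^2 ≡ 64 (mod 84); 20^4 ≡ 64 (mod 84); 20^8 ≡ 64 (mod 84)
20^9 = 20^1 × 20^8 ≡ 20 (mod 84)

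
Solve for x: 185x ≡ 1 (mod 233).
199

gcd(185, 233) = 1, so the inverse exists.
Extended Euclidean algorithm on (233, 185):
233 = 1 × 185 + 48  ⟹  48 = (1)·233 + (-1)·185
185 = 3 × 48 + 41  ⟹  41 = (-3)·233 + (4)·185
48 = 1 × 41 + 7  ⟹  7 = (4)·233 + (-5)·185
41 = 5 × 7 + 6  ⟹  6 = (-23)·233 + (29)·185
7 = 1 × 6 + 1  ⟹  1 = (27)·233 + (-34)·185
So (-34)·185 ≡ 1 (mod 233), i.e. 185^(-1) ≡ -34 ≡ 199 (mod 233).
Check: 185 × 199 = 36815 ≡ 1 (mod 233)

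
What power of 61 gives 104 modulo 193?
189

Baby-step giant-step with step n = ⌈√193⌉ = 14.
Baby steps 61^j mod 193 (j:value) for j=0..13: 0:1, 1:61, 2:54, 3:13, 4:21, 5:123, 6:169, 7:80, 8:55, 9:74, 10:75, 11:136, 12:190, 13:10.
Giant-step multiplier: 61^(-14) ≡ 61^(192-14) = 61^178 ≡ 137 (mod 193).
Giant steps γ_i = 104·137^i mod 193: γ_0=104, γ_1=159, γ_2=167, γ_3=105, γ_4=103, γ_5=22, γ_6=119, γ_7=91, γ_8=115, γ_9=122, γ_10=116, γ_11=66, γ_12=164, γ_13=80 (in table at j=7).
x = i·n + j = 13·14 + 7 = 189.
Check: 61^189 ≡ 104 (mod 193).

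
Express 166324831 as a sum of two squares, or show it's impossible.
Not possible

Factorization: 166324831 = 29 × 179^3
By Fermat: n is sum of two squares iff every prime p ≡ 3 (mod 4) appears to even power.
Prime(s) ≡ 3 (mod 4) with odd exponent: [(179, 3)]
Therefore 166324831 cannot be expressed as a² + b².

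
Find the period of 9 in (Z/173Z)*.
86

173 is prime, so ord(9) divides φ(173) = 172.
Divisors of 172: 1, 2, 4, 43, 86, 172.
Repeated squaring: 9^1 ≡ 9, 9^2 ≡ 81, 9^4 ≡ 160, 9^8 ≡ 169, 9^16 ≡ 16, 9^32 ≡ 83, 9^64 ≡ 142, 9^128 ≡ 96 (mod 173).
Test 9^d mod 173 for each divisor d in increasing order:
9^1 ≡ 9
9^2 ≡ 81
9^4 ≡ 160
9^43 = 9^32·9^8·9^2·9^1 ≡ 172
9^86 = 9^64·9^16·9^4·9^2 ≡ 1  ← first divisor giving 1
The order is 86.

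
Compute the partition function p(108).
483502844

p(n) counts ways to write n as a sum of positive integers (order ignored).
Euler's pentagonal recurrence: p(k) = p(k-1) + p(k-2) - p(k-5) - p(k-7) + p(k-12) + p(k-15) - ... (offsets j(3j∓1)/2, signs ++--, p(0)=1, p(<0)=0).
DP table for k = 0..107: p(0)=1, p(1)=1, p(2)=2, p(3)=3, p(4)=5, p(5)=7, p(6)=11, p(7)=15, p(8)=22, p(9)=30, p(10)=42, p(11)=56, p(12)=77, p(13)=101, p(14)=135, p(15)=176, p(16)=231, p(17)=297, p(18)=385, p(19)=490, p(20)=627, p(21)=792, p(22)=1002, p(23)=1255, p(24)=1575, p(25)=1958, p(26)=2436, p(27)=3010, p(28)=3718, p(29)=4565, p(30)=5604, p(31)=6842, p(32)=8349, p(33)=10143, p(34)=12310, p(35)=14883, p(36)=17977, p(37)=21637, p(38)=26015, p(39)=31185, p(40)=37338, p(41)=44583, p(42)=53174, p(43)=63261, p(44)=75175, p(45)=89134, p(46)=105558, p(47)=124754, p(48)=147273, p(49)=173525, p(50)=204226, p(51)=239943, p(52)=281589, p(53)=329931, p(54)=386155, p(55)=451276, p(56)=526823, p(57)=614154, p(58)=715220, p(59)=831820, p(60)=966467, p(61)=1121505, p(62)=1300156, p(63)=1505499, p(64)=1741630, p(65)=2012558, p(66)=2323520, p(67)=2679689, p(68)=3087735, p(69)=3554345, p(70)=4087968, p(71)=4697205, p(72)=5392783, p(73)=6185689, p(74)=7089500, p(75)=8118264, p(76)=9289091, p(77)=10619863, p(78)=12132164, p(79)=13848650, p(80)=15796476, p(81)=18004327, p(82)=20506255, p(83)=23338469, p(84)=26543660, p(85)=30167357, p(86)=34262962, p(87)=38887673, p(88)=44108109, p(89)=49995925, p(90)=56634173, p(91)=64112359, p(92)=72533807, p(93)=82010177, p(94)=92669720, p(95)=104651419, p(96)=118114304, p(97)=133230930, p(98)=150198136, p(99)=169229875, p(100)=190569292, p(101)=214481126, p(102)=241265379, p(103)=271248950, p(104)=304801365, p(105)=342325709, p(106)=384276336, p(107)=431149389.
Final step: p(108) = p(107) + p(106) - p(103) - p(101) + p(96) + p(93) - p(86) - p(82) + p(73) + p(68) - p(57) - p(51) + p(38) + p(31) - p(16) - p(8)
= 431149389 + 384276336 - 271248950 - 214481126 + 118114304 + 82010177 - 34262962 - 20506255 + 6185689 + 3087735 - 614154 - 239943 + 26015 + 6842 - 231 - 22
= 483502844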